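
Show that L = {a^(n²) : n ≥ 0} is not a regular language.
Assume for contradiction that L is regular, and let p ≥ 1 be the pumping length given by the pumping lemma.
Choose s = a^(p²). Then s ∈ L and |s| = p² ≥ p.
By the pumping lemma, s = xyz for some x, y, z with |xy| ≤ p, |y| ≥ 1, and xy^i z ∈ L for every i ≥ 0.
Here y = a^k for some k with 1 ≤ k ≤ |xy| ≤ p.

Take i = 2: |xy²z| = p² + k.
Now p² < p² + k ≤ p² + p < p² + 2p + 1 = (p + 1)².
So |xy²z| lies strictly between the consecutive squares p² and (p + 1)², hence is not a perfect square, and xy²z ∉ L.

This contradicts the pumping lemma, which requires xy^i z ∈ L for all i ≥ 0.
Hence L = {a^(n²) : n ≥ 0} is not regular. ∎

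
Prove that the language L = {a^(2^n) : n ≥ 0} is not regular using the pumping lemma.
Assume for contradiction that L is regular, and let p ≥ 1 be the pumping length given by the pumping lemma.
Choose s = a^(2^p). Then s ∈ L and |s| = 2^p ≥ p.
By the pumping lemma, s = xyz for some x, y, z with |xy| ≤ p, |y| ≥ 1, and xy^i z ∈ L for every i ≥ 0.
Here y = a^k for some k with 1 ≤ k ≤ |xy| ≤ p, and p < 2^p.

Take i = 2: |xy²z| = 2^p + k.
Now 2^p < 2^p + k ≤ 2^p + p < 2^p + 2^p = 2^(p+1).
So |xy²z| lies strictly between the consecutive powers of two 2^p and 2^(p+1), hence is not a power of 2, and xy²z ∉ L.

This contradicts the pumping lemma, which requires xy^i z ∈ L for all i ≥ 0.
Hence L = {a^(2^n) : n ≥ 0} is not regular. ∎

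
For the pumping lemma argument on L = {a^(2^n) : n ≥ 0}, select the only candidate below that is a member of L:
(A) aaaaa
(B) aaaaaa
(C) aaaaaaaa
(C) aaaaaaaa

The pumping lemma is applied to a string s that lies in L, so first check membership of each option:
- (A) aaaaa has length 5, strictly between 2^2 = 4 and 2^3 = 8, so it is not in L ✗
- (B) aaaaaa has length 6, strictly between 2^2 = 4 and 2^3 = 8, so it is not in L ✗
- (C) aaaaaaaa has length 8 = 2^3, so it is in L ✓

Only (C) aaaaaaaa is in L, so it is the only candidate that could play the role of s.
(In a complete proof one picks s in terms of the pumping length p so that |s| ≥ p is guaranteed; a fixed string like aaaaaaaa illustrates the shape of such an s.)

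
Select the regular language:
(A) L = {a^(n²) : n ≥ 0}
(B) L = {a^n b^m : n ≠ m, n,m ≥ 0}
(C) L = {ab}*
(C) {ab}*

(C) L = {ab}* is regular.

This can be recognized by a finite automaton (DFA/NFA).
Regular expressions like {ab}* define regular languages.

The other choices are not regular:
- {a^n b^m : n ≠ m, n,m ≥ 0}: After pumping a's, we can make n = m
- {a^(n²) : n ≥ 0}: After pumping, length is no longer a perfect square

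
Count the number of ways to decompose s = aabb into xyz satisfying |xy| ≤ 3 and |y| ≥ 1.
6

For s = 'aabb' with pumping length p = 3:

Constraints: |xy| ≤ 3, |y| > 0

Valid decompositions (|xy| ≤ p, |y| ≥ 1):
  • x='', y='a', z='abb'
  • x='a', y='a', z='bb'
  • x='', y='aa', z='bb'
  • x='aa', y='b', z='b'
  • x='a', y='ab', z='b'
  • x='', y='aab', z='b'

Total count: 6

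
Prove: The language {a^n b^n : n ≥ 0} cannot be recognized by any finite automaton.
Assume for contradiction that L is regular, and let p ≥ 1 be the pumping length given by the pumping lemma.
Choose s = a^p b^p. Then s ∈ L and |s| = 2p ≥ p.
By the pumping lemma, s = xyz for some x, y, z with |xy| ≤ p, |y| ≥ 1, and xy^i z ∈ L for every i ≥ 0.
Since |xy| ≤ p and the first p symbols of s are all a's, we must have y = a^k for some k with 1 ≤ k ≤ p.

Take i = 2: xy²z = a^(p + k) b^p.
This string has p + k a's but p b's, and p + k > p because k ≥ 1. So xy²z ∉ L.

This contradicts the pumping lemma, which requires xy^i z ∈ L for all i ≥ 0.
Hence L = {a^n b^n : n ≥ 0} is not regular. ∎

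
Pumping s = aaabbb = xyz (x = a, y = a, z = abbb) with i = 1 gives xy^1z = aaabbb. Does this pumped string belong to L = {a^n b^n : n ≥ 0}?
Yes

xy¹z = a · a · abbb = aaabbb.
aaabbb = a^3 b^3 has equal counts (3 = 3), so it is in L.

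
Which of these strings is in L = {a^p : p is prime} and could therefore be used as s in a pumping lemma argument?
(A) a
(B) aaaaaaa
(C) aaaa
(B) aaaaaaa

The pumping lemma is applied to a string s that lies in L, so first check membership of each option:
- (A) a has length 1, which is not prime, so it is not in L ✗
- (B) aaaaaaa has length 7, which is prime, so it is in L ✓
- (C) aaaa has length 4 = 2 × 2, which is not prime, so it is not in L ✗

Only (B) aaaaaaa is in L, so it is the only candidate that could play the role of s.
(In a complete proof one picks s in terms of the pumping length p so that |s| ≥ p is guaranteed; a fixed string like aaaaaaa illustrates the shape of such an s.)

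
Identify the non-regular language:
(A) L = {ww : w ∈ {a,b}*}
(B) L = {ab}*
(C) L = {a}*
(A) {ww : w ∈ {a,b}*}

(A) L = {ww : w ∈ {a,b}*} is NOT regular.

The pumping lemma can be used to prove this:
After pumping, the two halves no longer match

The other languages are regular because they can be recognized by finite automata.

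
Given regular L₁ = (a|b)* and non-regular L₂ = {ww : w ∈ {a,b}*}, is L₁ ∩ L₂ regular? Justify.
No — L₁ ∩ L₂ is not regular.

(a|b)* is all strings over {a,b}, so L₁ ∩ L₂ = {ww : w ∈ {a,b}*} = L₂ itself, which is not regular (pump s = a^p b a^p b).

Note that the bare facts "L₁ regular, L₂ non-regular" do not settle the question by themselves: the closure of regular languages under ∪, ∩, complement and difference applies only when BOTH operands are regular. With a non-regular operand the result can come out regular or non-regular depending on the specific languages, so one has to work out L₁ ∩ L₂ for this particular pair, as above.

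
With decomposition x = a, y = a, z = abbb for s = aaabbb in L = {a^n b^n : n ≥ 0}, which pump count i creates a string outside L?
i = 2

xy²z = a · aa · abbb = aaaabbb; aaaabbb has 4 a's and 3 b's; 4 ≠ 3, so it is not in L.
(Other choices also work, e.g. i = 0, 3; only i = 1 is guaranteed to stay in L since xy¹z = s.)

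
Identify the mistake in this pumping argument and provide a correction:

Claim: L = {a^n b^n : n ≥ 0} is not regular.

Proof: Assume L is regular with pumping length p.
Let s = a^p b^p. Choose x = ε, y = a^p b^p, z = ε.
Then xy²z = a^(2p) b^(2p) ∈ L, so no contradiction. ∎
Error: The decomposition violates |xy| ≤ p. With y = a^p b^p, |xy| = |y| = 2p > p. (The proof also miscomputes xy²z, which would be a^p b^p a^p b^p rather than a^(2p) b^(2p), and it wrongly treats one harmless decomposition as settling the matter — the prover does not get to choose the decomposition.)

Correction: The pumping lemma requires |xy| ≤ p, and the argument must handle every decomposition satisfying |xy| ≤ p, |y| ≥ 1. Since s starts with p a's, any such y consists only of a's, say y = a^k with k ≥ 1. Then xy²z = a^(p+k) b^p has unequal numbers of a's and b's, so xy²z ∉ L — the required contradiction.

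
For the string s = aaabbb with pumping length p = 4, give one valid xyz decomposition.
x = 'aa', y = 'ab', z = 'bb'

For s = aaabbb and p = 4, one valid decomposition is:
- x = 'aa' (length 2)
- y = 'ab' (length 2)
- z = 'bb' (length 2)

Verification:
- xyz = 'aa' + 'ab' + 'bb' = aaabbb ✓
- |xy| = 4 ≤ 4 ✓
- |y| = 2 > 0 ✓

All pumping lemma constraints are satisfied.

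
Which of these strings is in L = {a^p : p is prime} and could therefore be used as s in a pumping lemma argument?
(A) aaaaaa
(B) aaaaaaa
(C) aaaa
(B) aaaaaaa

The pumping lemma is applied to a string s that lies in L, so first check membership of each option:
- (A) aaaaaa has length 6 = 2 × 3, which is not prime, so it is not in L ✗
- (B) aaaaaaa has length 7, which is prime, so it is in L ✓
- (C) aaaa has length 4 = 2 × 2, which is not prime, so it is not in L ✗

Only (B) aaaaaaa is in L, so it is the only candidate that could play the role of s.
(In a complete proof one picks s in terms of the pumping length p so that |s| ≥ p is guaranteed; a fixed string like aaaaaaa illustrates the shape of such an s.)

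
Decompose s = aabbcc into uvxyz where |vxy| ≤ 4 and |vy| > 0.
u='a', v='a', x='bb', y='c', z='c'

For s = aabbcc with pumping length p = 4:

One valid decomposition:
- u = 'a'
- v = 'a'
- x = 'bb'
- y = 'c'
- z = 'c'

Verification:
- uvxyz = 'a' + 'a' + 'bb' + 'c' + 'c' = aabbcc ✓
- |vxy| = |'abbc'| = 4 ≤ 4 ✓
- |vy| = |'ac'| = 2 > 0 ✓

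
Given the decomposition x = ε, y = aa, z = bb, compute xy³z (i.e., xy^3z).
aaaaaabb

Given x = '', y = 'aa', z = 'bb' and i = 3:

xy^3z = x + y·y·...·y (3 times) + z
       = '' + 'aa'^3 + 'bb'
       = '' + 'aaaaaa' + 'bb'
       = 'aaaaaabb'

The pumped string is 'aaaaaabb' with length 8.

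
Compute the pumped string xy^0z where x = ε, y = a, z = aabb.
aabb

Given x = '', y = 'a', z = 'aabb' and i = 0:

xy^0z = x + y·y·...·y (0 times) + z
       = '' + 'a'^0 + 'aabb'
       = '' + '' + 'aabb'
       = 'aabb'

The pumped string is 'aabb' with length 4.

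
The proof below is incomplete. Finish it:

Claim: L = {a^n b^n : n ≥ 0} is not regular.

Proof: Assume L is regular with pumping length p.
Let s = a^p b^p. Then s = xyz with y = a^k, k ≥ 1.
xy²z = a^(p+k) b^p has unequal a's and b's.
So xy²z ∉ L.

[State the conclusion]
This contradicts the pumping lemma for regular languages,
which guarantees xy^i z ∈ L for all i ≥ 0.

Since our assumption that L is regular leads to a contradiction,
we conclude that L = {a^n b^n : n ≥ 0} is NOT regular. ∎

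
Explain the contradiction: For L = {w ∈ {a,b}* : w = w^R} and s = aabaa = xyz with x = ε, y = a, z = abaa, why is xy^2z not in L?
xy²z = aaabaa ∉ L

Pumping with i = 2 replaces y = a by y² = aa:
- Original: s = xyz = aabaa; aabaa reversed is aabaa, the same string, so it is a palindrome and is in L
- Pumped: xy²z = ε · aa · abaa = aaabaa
- aaabaa reversed is aabaaa ≠ aaabaa, so it is not a palindrome and is not in L

The pumping lemma would require xy²z ∈ L, so this decomposition yields a contradiction.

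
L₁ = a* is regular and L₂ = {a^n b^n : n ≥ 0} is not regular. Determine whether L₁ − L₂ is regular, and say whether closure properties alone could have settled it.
Yes — L₁ − L₂ is regular.

The only string of a* that lies in {a^n b^n} is ε, so L₁ − L₂ = a* − {ε} = a⁺ = aa*, which is regular.

Note that the bare facts "L₁ regular, L₂ non-regular" do not settle the question by themselves: the closure of regular languages under ∪, ∩, complement and difference applies only when BOTH operands are regular. With a non-regular operand the result can come out regular or non-regular depending on the specific languages, so one has to work out L₁ − L₂ for this particular pair, as above.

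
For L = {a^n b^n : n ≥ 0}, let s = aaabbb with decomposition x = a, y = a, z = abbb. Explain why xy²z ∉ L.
xy²z = aaaabbb ∉ L

Pumping with i = 2 replaces y = a by y² = aa:
- Original: s = xyz = aaabbb; aaabbb = a^3 b^3 has equal counts (3 = 3), so it is in L
- Pumped: xy²z = a · aa · abbb = aaaabbb
- aaaabbb has 4 a's and 3 b's; 4 ≠ 3, so it is not in L

The pumping lemma would require xy²z ∈ L, so this decomposition yields a contradiction.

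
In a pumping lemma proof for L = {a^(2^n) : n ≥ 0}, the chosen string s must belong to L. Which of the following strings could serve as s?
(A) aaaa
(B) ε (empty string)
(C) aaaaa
(A) aaaa

The pumping lemma is applied to a string s that lies in L, so first check membership of each option:
- (A) aaaa has length 4 = 2^2, so it is in L ✓
- (B) ε has length 0, which is not a power of 2, so it is not in L ✗
- (C) aaaaa has length 5, strictly between 2^2 = 4 and 2^3 = 8, so it is not in L ✗

Only (A) aaaa is in L, so it is the only candidate that could play the role of s.
(In a complete proof one picks s in terms of the pumping length p so that |s| ≥ p is guaranteed; a fixed string like aaaa illustrates the shape of such an s.)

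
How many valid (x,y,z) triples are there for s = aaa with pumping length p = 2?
3

For s = 'aaa' with pumping length p = 2:

Constraints: |xy| ≤ 2, |y| > 0

Valid decompositions (|xy| ≤ p, |y| ≥ 1):
  • x='', y='a', z='aa'
  • x='a', y='a', z='a'
  • x='', y='aa', z='a'

Total count: 3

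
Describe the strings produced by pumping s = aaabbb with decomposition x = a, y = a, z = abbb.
{xy^i z : i ≥ 0} = {a^(2+i) b^3 : i ≥ 0} = {aabbb, aaabbb, aaaabbb, ...}

With x = a, y = a, z = abbb: Starting with aaabbb and pumping the second 'a', we get strings with 2+i a's followed by 3 b's for i = 0, 1, 2, ...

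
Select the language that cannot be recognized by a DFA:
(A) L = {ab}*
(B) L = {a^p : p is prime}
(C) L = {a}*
(B) {a^p : p is prime}

(B) L = {a^p : p is prime} is NOT regular.

The pumping lemma can be used to prove this:
After pumping, the length becomes composite

The other languages are regular because they can be recognized by finite automata.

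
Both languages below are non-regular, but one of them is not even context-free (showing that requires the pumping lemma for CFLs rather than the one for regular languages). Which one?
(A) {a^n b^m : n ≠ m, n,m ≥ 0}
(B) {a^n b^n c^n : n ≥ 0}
(B) {a^n b^n c^n : n ≥ 0}

(B) {a^n b^n c^n : n ≥ 0} requires the CFL pumping lemma.

- {a^n b^m : n ≠ m, n,m ≥ 0} is context-free (but not regular)
  • Can be shown non-regular with the regular pumping lemma
  • After pumping a's, we can make n = m

- {a^n b^n c^n : n ≥ 0} is NOT context-free
  • Requires the CFL pumping lemma to prove
  • Cannot maintain three equal counts simultaneously

The CFL pumping lemma is "stronger" in that it can prove non-membership
in the larger class of context-free languages.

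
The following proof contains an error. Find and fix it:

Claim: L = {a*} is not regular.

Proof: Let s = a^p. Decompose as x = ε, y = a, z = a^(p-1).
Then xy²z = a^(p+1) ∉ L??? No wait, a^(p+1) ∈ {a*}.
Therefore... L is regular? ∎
Error: The proof attempts to show a*  is not regular, but a* IS regular!

Correction: a* is a regular language (recognized by a simple DFA with one accepting state and self-loop on 'a'). The pumping lemma can only prove non-regularity, not regularity. For regular languages, pumping always works.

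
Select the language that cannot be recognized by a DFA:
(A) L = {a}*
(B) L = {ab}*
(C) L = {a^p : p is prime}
(C) {a^p : p is prime}

(C) L = {a^p : p is prime} is NOT regular.

The pumping lemma can be used to prove this:
After pumping, the length becomes composite

The other languages are regular because they can be recognized by finite automata.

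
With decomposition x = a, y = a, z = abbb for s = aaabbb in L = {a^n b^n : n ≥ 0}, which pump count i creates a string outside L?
i = 2

xy²z = a · aa · abbb = aaaabbb; aaaabbb has 4 a's and 3 b's; 4 ≠ 3, so it is not in L.
(Other choices also work, e.g. i = 0, 3; only i = 1 is guaranteed to stay in L since xy¹z = s.)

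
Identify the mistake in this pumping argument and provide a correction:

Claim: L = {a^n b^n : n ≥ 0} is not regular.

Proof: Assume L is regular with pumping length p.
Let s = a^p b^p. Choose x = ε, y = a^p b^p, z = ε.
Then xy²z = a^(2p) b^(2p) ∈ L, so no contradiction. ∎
Error: The decomposition violates |xy| ≤ p. With y = a^p b^p, |xy| = |y| = 2p > p. (The proof also miscomputes xy²z, which would be a^p b^p a^p b^p rather than a^(2p) b^(2p), and it wrongly treats one harmless decomposition as settling the matter — the prover does not get to choose the decomposition.)

Correction: The pumping lemma requires |xy| ≤ p, and the argument must handle every decomposition satisfying |xy| ≤ p, |y| ≥ 1. Since s starts with p a's, any such y consists only of a's, say y = a^k with k ≥ 1. Then xy²z = a^(p+k) b^p has unequal numbers of a's and b's, so xy²z ∉ L — the required contradiction.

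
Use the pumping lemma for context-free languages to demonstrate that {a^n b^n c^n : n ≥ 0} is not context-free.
Assume for contradiction that L is context-free, and let p ≥ 1 be the pumping length given by the pumping lemma for CFLs.
Choose s = a^p b^p c^p. Then s ∈ L and |s| = 3p ≥ p.
By the CFL pumping lemma, s = uvxyz for some u, v, x, y, z with |vxy| ≤ p, |vy| ≥ 1, and uv^i xy^i z ∈ L for every i ≥ 0.

Because |vxy| ≤ p, the window vxy cannot contain both an a and a c: any substring of s containing both must include the entire block b^p plus at least one a and one c, so it has length ≥ p + 2 > p.
Hence at least one of the letters a, c does not occur in vy at all.

Take i = 0: the string uxz is obtained from s by deleting |vy| ≥ 1 symbols, so |uxz| = 3p − |vy| < 3p.
But the letter (a or c) that does not occur in vy still occurs exactly p times in uxz. Every string of L with exactly p copies of some letter is a^p b^p c^p, of length 3p. Since |uxz| < 3p, uxz ∉ L.

This contradicts the CFL pumping lemma, which requires uv^i xy^i z ∈ L for all i ≥ 0.
Hence L = {a^n b^n c^n : n ≥ 0} is not context-free. ∎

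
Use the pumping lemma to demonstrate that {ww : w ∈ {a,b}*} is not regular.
Assume for contradiction that L is regular, and let p ≥ 1 be the pumping length given by the pumping lemma.
Choose s = a^p b a^p b. Then s ∈ L (take w = a^p b) and |s| = 2p + 2 ≥ p.
By the pumping lemma, s = xyz for some x, y, z with |xy| ≤ p, |y| ≥ 1, and xy^i z ∈ L for every i ≥ 0.
Since |xy| ≤ p and the first p symbols of s are all a's, y = a^k for some k with 1 ≤ k ≤ p.

Take i = 2: t = xy²z = a^(p + k) b a^p b.
Suppose t = uu for some string u. The string t contains exactly two b's and ends in b, so u contains exactly one b and ends in b; hence u = a^j b for some j, and uu = a^j b a^j b. Comparing with t = a^(p + k) b a^p b forces j = p + k (first block) and j = p (second block), which is impossible since k ≥ 1. So t ∉ L.

This contradicts the pumping lemma, which requires xy^i z ∈ L for all i ≥ 0.
Hence L = {ww : w ∈ {a,b}*} is not regular. ∎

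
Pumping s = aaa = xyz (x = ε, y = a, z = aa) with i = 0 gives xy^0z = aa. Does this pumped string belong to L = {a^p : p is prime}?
Yes

xy⁰z = ε · ε · aa = aa.
aa has length 2, which is prime, so it is in L.
(A single pumped string landing in L is not a contradiction by itself; a non-regularity proof needs some i for which xy^i z ∉ L, for every admissible decomposition.)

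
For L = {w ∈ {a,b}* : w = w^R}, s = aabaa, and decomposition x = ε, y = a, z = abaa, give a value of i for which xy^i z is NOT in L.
i = 0

xy⁰z = ε · ε · abaa = abaa; abaa reversed is aaba ≠ abaa, so it is not a palindrome and is not in L.
(Other choices also work, e.g. i = 2, 3; only i = 1 is guaranteed to stay in L since xy¹z = s.)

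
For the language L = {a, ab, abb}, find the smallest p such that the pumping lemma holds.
p = 4

For a finite language L, the pumping lemma holds vacuously if p > max|s| for s ∈ L.

The longest string in L = {a, ab, abb} has length 3.
If p = 4, then no string s ∈ L has |s| ≥ p, so the condition is vacuously true.

The minimum pumping length is p = 4.

Why no smaller p works: for any p ≤ 3, the longest string s ∈ L has |s| = 3 ≥ p, so it would
have to be pumpable; but pumping up (i = 2, 3, ...) produces ever longer strings, which cannot all lie in the
finite language L. So the pumping property fails for every p ≤ 3.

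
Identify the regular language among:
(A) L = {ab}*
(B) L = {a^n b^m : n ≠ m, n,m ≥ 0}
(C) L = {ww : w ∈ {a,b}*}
(A) {ab}*

(A) L = {ab}* is regular.

This can be recognized by a finite automaton (DFA/NFA).
Regular expressions like {ab}* define regular languages.

The other choices are not regular:
- {ww : w ∈ {a,b}*}: After pumping, the two halves no longer match
- {a^n b^m : n ≠ m, n,m ≥ 0}: After pumping a's, we can make n = m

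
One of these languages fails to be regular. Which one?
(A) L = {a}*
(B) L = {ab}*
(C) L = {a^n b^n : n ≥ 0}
(C) {a^n b^n : n ≥ 0}

(C) L = {a^n b^n : n ≥ 0} is NOT regular.

The pumping lemma can be used to prove this:
After pumping, the number of a's and b's become unequal

The other languages are regular because they can be recognized by finite automata.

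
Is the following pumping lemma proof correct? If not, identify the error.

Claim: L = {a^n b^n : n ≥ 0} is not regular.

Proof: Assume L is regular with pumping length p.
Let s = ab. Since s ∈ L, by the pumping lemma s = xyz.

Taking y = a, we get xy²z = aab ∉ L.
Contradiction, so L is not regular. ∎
The proof is INCORRECT.

Error: The string s = ab may be shorter than p.
The pumping lemma only applies to strings with |s| ≥ p, and p is not under our control.
We must choose s in terms of p, e.g. s = a^p b^p, to ensure |s| ≥ p.
(The proof also fixes one particular y; a valid argument must handle every decomposition with |xy| ≤ p and |y| ≥ 1 — for s = a^p b^p this forces y = a^k, and then xy²z = a^(p+k) b^p ∉ L.)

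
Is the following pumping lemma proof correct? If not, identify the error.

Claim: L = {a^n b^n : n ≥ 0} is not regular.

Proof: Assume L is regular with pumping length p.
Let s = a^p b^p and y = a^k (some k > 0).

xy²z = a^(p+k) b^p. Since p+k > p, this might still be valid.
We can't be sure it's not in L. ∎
The proof is INCORRECT.

Error: The conclusion is wrong.
xy²z = a^(p+k) b^p is definitely NOT in L because the number of a's (p+k) ≠ number of b's (p).
The proof incorrectly doubts what is actually a valid contradiction.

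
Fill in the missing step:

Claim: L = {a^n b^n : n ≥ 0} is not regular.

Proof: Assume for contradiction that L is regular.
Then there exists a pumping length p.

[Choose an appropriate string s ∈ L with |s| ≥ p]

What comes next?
s = a^p b^p

This string is in L (has equal a's and b's) and has length 2p ≥ p.
Any decomposition xyz with |xy| ≤ p means y consists only of a's,
so pumping will unbalance the counts.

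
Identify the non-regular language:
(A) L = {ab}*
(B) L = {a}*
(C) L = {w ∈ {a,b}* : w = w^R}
(C) {w ∈ {a,b}* : w = w^R}

(C) L = {w ∈ {a,b}* : w = w^R} is NOT regular.

The pumping lemma can be used to prove this:
After pumping, the string is no longer symmetric

The other languages are regular because they can be recognized by finite automata.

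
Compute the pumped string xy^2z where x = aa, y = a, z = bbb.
aaaabbb

Given x = 'aa', y = 'a', z = 'bbb' and i = 2:

xy^2z = x + y·y·...·y (2 times) + z
       = 'aa' + 'a'^2 + 'bbb'
       = 'aa' + 'aa' + 'bbb'
       = 'aaaabbb'

The pumped string is 'aaaabbb' with length 7.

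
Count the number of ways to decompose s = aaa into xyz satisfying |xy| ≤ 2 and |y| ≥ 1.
3

For s = 'aaa' with pumping length p = 2:

Constraints: |xy| ≤ 2, |y| > 0

Valid decompositions (|xy| ≤ p, |y| ≥ 1):
  • x='', y='a', z='aa'
  • x='a', y='a', z='a'
  • x='', y='aa', z='a'

Total count: 3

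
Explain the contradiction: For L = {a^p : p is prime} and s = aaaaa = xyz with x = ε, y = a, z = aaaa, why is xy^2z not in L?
xy²z = aaaaaa ∉ L

Pumping with i = 2 replaces y = a by y² = aa:
- Original: s = xyz = aaaaa; aaaaa has length 5, which is prime, so it is in L
- Pumped: xy²z = ε · aa · aaaa = aaaaaa
- aaaaaa has length 6 = 2 × 3, which is not prime, so it is not in L

The pumping lemma would require xy²z ∈ L, so this decomposition yields a contradiction.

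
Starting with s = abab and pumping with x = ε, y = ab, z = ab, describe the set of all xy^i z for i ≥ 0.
{xy^i z : i ≥ 0} = {(ab)^(i+1) : i ≥ 0} = {ab, abab, ababab, ...}

With x = ε, y = ab, z = ab: Pumping 'ab' gives strings of alternating a's and b's.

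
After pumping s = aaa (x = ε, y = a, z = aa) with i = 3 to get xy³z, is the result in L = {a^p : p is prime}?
Yes

xy³z = ε · aaa · aa = aaaaa.
aaaaa has length 5, which is prime, so it is in L.
(A single pumped string landing in L is not a contradiction by itself; a non-regularity proof needs some i for which xy^i z ∉ L, for every admissible decomposition.)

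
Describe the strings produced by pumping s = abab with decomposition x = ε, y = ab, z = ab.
{xy^i z : i ≥ 0} = {(ab)^(i+1) : i ≥ 0} = {ab, abab, ababab, ...}

With x = ε, y = ab, z = ab: Pumping 'ab' gives strings of alternating a's and b's.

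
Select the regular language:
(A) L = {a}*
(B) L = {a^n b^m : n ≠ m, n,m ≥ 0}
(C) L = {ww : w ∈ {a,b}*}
(A) {a}*

(A) L = {a}* is regular.

This can be recognized by a finite automaton (DFA/NFA).
Regular expressions like {a}* define regular languages.

The other choices are not regular:
- {a^n b^m : n ≠ m, n,m ≥ 0}: After pumping a's, we can make n = m
- {ww : w ∈ {a,b}*}: After pumping, the two halves no longer match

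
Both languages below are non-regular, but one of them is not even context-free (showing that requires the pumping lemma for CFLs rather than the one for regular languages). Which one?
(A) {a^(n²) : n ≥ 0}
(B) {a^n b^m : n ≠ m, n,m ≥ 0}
(A) {a^(n²) : n ≥ 0}

(A) {a^(n²) : n ≥ 0} requires the CFL pumping lemma.

- {a^n b^m : n ≠ m, n,m ≥ 0} is context-free (but not regular)
  • Can be shown non-regular with the regular pumping lemma
  • After pumping a's, we can make n = m

- {a^(n²) : n ≥ 0} is NOT context-free
  • Requires the CFL pumping lemma to prove
  • Gaps between squares grow unboundedly

The CFL pumping lemma is "stronger" in that it can prove non-membership
in the larger class of context-free languages.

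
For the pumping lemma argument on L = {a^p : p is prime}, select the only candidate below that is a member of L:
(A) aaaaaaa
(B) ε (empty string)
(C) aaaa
(A) aaaaaaa

The pumping lemma is applied to a string s that lies in L, so first check membership of each option:
- (A) aaaaaaa has length 7, which is prime, so it is in L ✓
- (B) ε has length 0, which is not prime, so it is not in L ✗
- (C) aaaa has length 4 = 2 × 2, which is not prime, so it is not in L ✗

Only (A) aaaaaaa is in L, so it is the only candidate that could play the role of s.
(In a complete proof one picks s in terms of the pumping length p so that |s| ≥ p is guaranteed; a fixed string like aaaaaaa illustrates the shape of such an s.)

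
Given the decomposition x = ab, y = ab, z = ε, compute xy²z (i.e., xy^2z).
ababab

Given x = 'ab', y = 'ab', z = '' and i = 2:

xy^2z = x + y·y·...·y (2 times) + z
       = 'ab' + 'ab'^2 + ''
       = 'ab' + 'abab' + ''
       = 'ababab'

The pumped string is 'ababab' with length 6.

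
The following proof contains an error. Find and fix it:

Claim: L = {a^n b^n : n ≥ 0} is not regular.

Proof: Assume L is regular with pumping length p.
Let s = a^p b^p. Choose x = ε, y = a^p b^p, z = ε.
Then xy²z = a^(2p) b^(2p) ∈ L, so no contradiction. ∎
Error: The decomposition violates |xy| ≤ p. With y = a^p b^p, |xy| = |y| = 2p > p. (The proof also miscomputes xy²z, which would be a^p b^p a^p b^p rather than a^(2p) b^(2p), and it wrongly treats one harmless decomposition as settling the matter — the prover does not get to choose the decomposition.)

Correction: The pumping lemma requires |xy| ≤ p, and the argument must handle every decomposition satisfying |xy| ≤ p, |y| ≥ 1. Since s starts with p a's, any such y consists only of a's, say y = a^k with k ≥ 1. Then xy²z = a^(p+k) b^p has unequal numbers of a's and b's, so xy²z ∉ L — the required contradiction.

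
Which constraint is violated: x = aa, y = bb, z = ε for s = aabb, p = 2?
Violated: |xy| ≤ p

The decomposition x = aa, y = bb, z = ε for s = aabb with p = 2
violates the constraint: |xy| ≤ p

|xy| = |aabb| = 4 > 2 = p. The decomposition puts too many characters in xy.

Pumping lemma constraints:
1. xyz = s (decomposition is valid)
2. |xy| ≤ p
3. |y| > 0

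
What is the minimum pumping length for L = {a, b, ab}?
p = 3

For a finite language L, the pumping lemma holds vacuously if p > max|s| for s ∈ L.

The longest string in L = {a, b, ab} has length 2.
If p = 3, then no string s ∈ L has |s| ≥ p, so the condition is vacuously true.

The minimum pumping length is p = 3.

Why no smaller p works: for any p ≤ 2, the longest string s ∈ L has |s| = 2 ≥ p, so it would
have to be pumpable; but pumping up (i = 2, 3, ...) produces ever longer strings, which cannot all lie in the
finite language L. So the pumping property fails for every p ≤ 2.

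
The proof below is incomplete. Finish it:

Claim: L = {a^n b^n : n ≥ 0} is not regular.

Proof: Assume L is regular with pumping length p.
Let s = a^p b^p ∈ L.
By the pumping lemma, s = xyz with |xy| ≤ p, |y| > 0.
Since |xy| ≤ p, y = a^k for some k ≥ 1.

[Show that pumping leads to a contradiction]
Consider xy²z = a^(p+k) b^p.

Since k ≥ 1, we have p + k > p.
So xy²z has more a's than b's: (p+k) a's vs p b's.
This means xy²z ∉ L because a^n b^n requires equal counts.

This contradicts the pumping lemma which states xy²z ∈ L.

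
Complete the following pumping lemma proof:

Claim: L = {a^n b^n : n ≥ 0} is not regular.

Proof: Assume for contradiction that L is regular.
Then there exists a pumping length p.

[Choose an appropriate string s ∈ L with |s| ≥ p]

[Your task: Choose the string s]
s = a^p b^p

This string is in L (has equal a's and b's) and has length 2p ≥ p.
Any decomposition xyz with |xy| ≤ p means y consists only of a's,
so pumping will unbalance the counts.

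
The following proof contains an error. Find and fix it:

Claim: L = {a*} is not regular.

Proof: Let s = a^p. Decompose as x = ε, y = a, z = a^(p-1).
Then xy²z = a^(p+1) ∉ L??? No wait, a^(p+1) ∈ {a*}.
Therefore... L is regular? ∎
Error: The proof attempts to show a*  is not regular, but a* IS regular!

Correction: a* is a regular language (recognized by a simple DFA with one accepting state and self-loop on 'a'). The pumping lemma can only prove non-regularity, not regularity. For regular languages, pumping always works.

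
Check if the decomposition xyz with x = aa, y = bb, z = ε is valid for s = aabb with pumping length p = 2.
Violated: |xy| ≤ p

The decomposition x = aa, y = bb, z = ε for s = aabb with p = 2
violates the constraint: |xy| ≤ p

|xy| = |aabb| = 4 > 2 = p. The decomposition puts too many characters in xy.

Pumping lemma constraints:
1. xyz = s (decomposition is valid)
2. |xy| ≤ p
3. |y| > 0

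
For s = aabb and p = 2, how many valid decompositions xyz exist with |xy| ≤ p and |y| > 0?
3

For s = 'aabb' with pumping length p = 2:

Constraints: |xy| ≤ 2, |y| > 0

Valid decompositions (|xy| ≤ p, |y| ≥ 1):
  • x='', y='a', z='abb'
  • x='a', y='a', z='bb'
  • x='', y='aa', z='bb'

Total count: 3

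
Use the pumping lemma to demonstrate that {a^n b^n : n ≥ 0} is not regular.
Assume for contradiction that L is regular, and let p ≥ 1 be the pumping length given by the pumping lemma.
Choose s = a^p b^p. Then s ∈ L and |s| = 2p ≥ p.
By the pumping lemma, s = xyz for some x, y, z with |xy| ≤ p, |y| ≥ 1, and xy^i z ∈ L for every i ≥ 0.
Since |xy| ≤ p and the first p symbols of s are all a's, we must have y = a^k for some k with 1 ≤ k ≤ p.

Take i = 0: xy⁰z = a^(p − k) b^p.
This string has p − k a's but p b's, and p − k < p because k ≥ 1. So xy⁰z ∉ L.

This contradicts the pumping lemma, which requires xy^i z ∈ L for all i ≥ 0.
Hence L = {a^n b^n : n ≥ 0} is not regular. ∎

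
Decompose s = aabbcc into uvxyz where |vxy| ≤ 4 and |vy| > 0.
u='a', v='a', x='bb', y='c', z='c'

For s = aabbcc with pumping length p = 4:

One valid decomposition:
- u = 'a'
- v = 'a'
- x = 'bb'
- y = 'c'
- z = 'c'

Verification:
- uvxyz = 'a' + 'a' + 'bb' + 'c' + 'c' = aabbcc ✓
- |vxy| = |'abbc'| = 4 ≤ 4 ✓
- |vy| = |'ac'| = 2 > 0 ✓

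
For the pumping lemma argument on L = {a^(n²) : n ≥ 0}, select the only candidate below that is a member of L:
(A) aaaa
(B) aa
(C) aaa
(A) aaaa

The pumping lemma is applied to a string s that lies in L, so first check membership of each option:
- (A) aaaa has length 4 = 2², a perfect square, so it is in L ✓
- (B) aa has length 2, strictly between 1² = 1 and 2² = 4, so it is not in L ✗
- (C) aaa has length 3, strictly between 1² = 1 and 2² = 4, so it is not in L ✗

Only (A) aaaa is in L, so it is the only candidate that could play the role of s.
(In a complete proof one picks s in terms of the pumping length p so that |s| ≥ p is guaranteed; a fixed string like aaaa illustrates the shape of such an s.)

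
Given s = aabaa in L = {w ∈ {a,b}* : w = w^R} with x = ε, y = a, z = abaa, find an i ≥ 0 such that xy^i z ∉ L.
i = 0

xy⁰z = ε · ε · abaa = abaa; abaa reversed is aaba ≠ abaa, so it is not a palindrome and is not in L.
(Other choices also work, e.g. i = 2, 3; only i = 1 is guaranteed to stay in L since xy¹z = s.)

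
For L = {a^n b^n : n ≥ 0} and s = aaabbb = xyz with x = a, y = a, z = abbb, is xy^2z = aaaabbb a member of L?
No

xy²z = a · aa · abbb = aaaabbb.
aaaabbb has 4 a's and 3 b's; 4 ≠ 3, so it is not in L.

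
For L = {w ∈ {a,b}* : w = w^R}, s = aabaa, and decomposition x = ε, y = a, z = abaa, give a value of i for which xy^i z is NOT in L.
i = 0

xy⁰z = ε · ε · abaa = abaa; abaa reversed is aaba ≠ abaa, so it is not a palindrome and is not in L.
(Other choices also work, e.g. i = 2, 3; only i = 1 is guaranteed to stay in L since xy¹z = s.)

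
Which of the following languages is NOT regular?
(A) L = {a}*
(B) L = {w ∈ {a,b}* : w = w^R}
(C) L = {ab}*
(B) {w ∈ {a,b}* : w = w^R}

(B) L = {w ∈ {a,b}* : w = w^R} is NOT regular.

The pumping lemma can be used to prove this:
After pumping, the string is no longer symmetric

The other languages are regular because they can be recognized by finite automata.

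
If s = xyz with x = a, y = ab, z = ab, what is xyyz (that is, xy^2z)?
aababab

Given x = 'a', y = 'ab', z = 'ab' and i = 2:

xy^2z = x + y·y·...·y (2 times) + z
       = 'a' + 'ab'^2 + 'ab'
       = 'a' + 'abab' + 'ab'
       = 'aababab'

The pumped string is 'aababab' with length 7.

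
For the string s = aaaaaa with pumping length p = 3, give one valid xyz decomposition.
x = '', y = 'a', z = 'aaaaa'

For s = aaaaaa and p = 3, one valid decomposition is:
- x = '' (length 0)
- y = 'a' (length 1)
- z = 'aaaaa' (length 5)

Verification:
- xyz = '' + 'a' + 'aaaaa' = aaaaaa ✓
- |xy| = 1 ≤ 3 ✓
- |y| = 1 > 0 ✓

All pumping lemma constraints are satisfied.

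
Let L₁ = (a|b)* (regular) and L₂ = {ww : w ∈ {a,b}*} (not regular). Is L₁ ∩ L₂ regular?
No — L₁ ∩ L₂ is not regular.

(a|b)* is all strings over {a,b}, so L₁ ∩ L₂ = {ww : w ∈ {a,b}*} = L₂ itself, which is not regular (pump s = a^p b a^p b).

Note that the bare facts "L₁ regular, L₂ non-regular" do not settle the question by themselves: the closure of regular languages under ∪, ∩, complement and difference applies only when BOTH operands are regular. With a non-regular operand the result can come out regular or non-regular depending on the specific languages, so one has to work out L₁ ∩ L₂ for this particular pair, as above.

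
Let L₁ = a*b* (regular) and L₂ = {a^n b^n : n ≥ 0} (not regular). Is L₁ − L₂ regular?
No — L₁ − L₂ is not regular.

a*b* − {a^n b^n} = {a^n b^m : n ≠ m}. If this were regular, then its complement intersected with a*b*, namely {a^n b^n : n ≥ 0}, would be regular too (closure under complement and intersection) — contradiction. So L₁ − L₂ is not regular.

Note that the bare facts "L₁ regular, L₂ non-regular" do not settle the question by themselves: the closure of regular languages under ∪, ∩, complement and difference applies only when BOTH operands are regular. With a non-regular operand the result can come out regular or non-regular depending on the specific languages, so one has to work out L₁ − L₂ for this particular pair, as above.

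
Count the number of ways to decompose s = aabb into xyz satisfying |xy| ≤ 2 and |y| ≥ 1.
3

For s = 'aabb' with pumping length p = 2:

Constraints: |xy| ≤ 2, |y| > 0

Valid decompositions (|xy| ≤ p, |y| ≥ 1):
  • x='', y='a', z='abb'
  • x='a', y='a', z='bb'
  • x='', y='aa', z='bb'

Total count: 3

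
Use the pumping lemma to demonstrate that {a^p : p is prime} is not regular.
Assume for contradiction that L is regular, and let p ≥ 1 be the pumping length given by the pumping lemma.
Choose a prime q with q ≥ p (one exists because there are infinitely many primes) and let s = a^q. Then s ∈ L and |s| = q ≥ p.
By the pumping lemma, s = xyz for some x, y, z with |xy| ≤ p, |y| ≥ 1, and xy^i z ∈ L for every i ≥ 0.
Here y = a^k for some k with 1 ≤ k ≤ p, and xy^i z = a^(q + (i − 1)k) for every i ≥ 0.

Take i = q + 1: |xy^(q+1) z| = q + qk = q(k + 1).
Both factors satisfy q ≥ 2 and k + 1 ≥ 2, so q(k + 1) is composite, and xy^(q+1) z ∉ L.

This contradicts the pumping lemma, which requires xy^i z ∈ L for all i ≥ 0.
Hence L = {a^p : p is prime} is not regular. ∎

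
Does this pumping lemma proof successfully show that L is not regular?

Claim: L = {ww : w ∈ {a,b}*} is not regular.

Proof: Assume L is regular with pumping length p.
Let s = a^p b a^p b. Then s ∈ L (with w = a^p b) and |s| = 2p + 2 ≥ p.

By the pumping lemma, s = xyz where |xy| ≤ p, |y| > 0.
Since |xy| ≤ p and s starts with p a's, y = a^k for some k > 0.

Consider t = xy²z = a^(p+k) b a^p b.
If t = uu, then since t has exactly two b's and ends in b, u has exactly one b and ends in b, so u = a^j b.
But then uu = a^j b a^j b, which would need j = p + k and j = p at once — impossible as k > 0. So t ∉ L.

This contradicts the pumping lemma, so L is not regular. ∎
The proof is correct.

This proof is valid because:
1. s = a^p b a^p b is in L and is chosen in terms of p, so |s| ≥ p holds for every p
2. The decomposition analysis is correct: |xy| ≤ p forces y to lie inside the leading a's
3. The contradiction is valid: the argument shows a^(p+k) b a^p b cannot be split into two equal halves
4. The conclusion follows logically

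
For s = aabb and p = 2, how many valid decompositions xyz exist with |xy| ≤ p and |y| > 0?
3

For s = 'aabb' with pumping length p = 2:

Constraints: |xy| ≤ 2, |y| > 0

Valid decompositions (|xy| ≤ p, |y| ≥ 1):
  • x='', y='a', z='abb'
  • x='a', y='a', z='bb'
  • x='', y='aa', z='bb'

Total count: 3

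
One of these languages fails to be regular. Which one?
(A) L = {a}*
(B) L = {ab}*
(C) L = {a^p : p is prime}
(C) {a^p : p is prime}

(C) L = {a^p : p is prime} is NOT regular.

The pumping lemma can be used to prove this:
After pumping, the length becomes composite

The other languages are regular because they can be recognized by finite automata.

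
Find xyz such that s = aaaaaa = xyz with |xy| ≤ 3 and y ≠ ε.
x = '', y = 'a', z = 'aaaaa'

For s = aaaaaa and p = 3, one valid decomposition is:
- x = '' (length 0)
- y = 'a' (length 1)
- z = 'aaaaa' (length 5)

Verification:
- xyz = '' + 'a' + 'aaaaa' = aaaaaa ✓
- |xy| = 1 ≤ 3 ✓
- |y| = 1 > 0 ✓

All pumping lemma constraints are satisfied.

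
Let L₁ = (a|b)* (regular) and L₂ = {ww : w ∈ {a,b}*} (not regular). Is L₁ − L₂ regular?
No — L₁ − L₂ is not regular.

L₁ − L₂ is the complement of {ww} within {a,b}*. If it were regular, its complement {ww} would be regular as well (regular languages are closed under complement) — contradiction. So L₁ − L₂ is not regular.

Note that the bare facts "L₁ regular, L₂ non-regular" do not settle the question by themselves: the closure of regular languages under ∪, ∩, complement and difference applies only when BOTH operands are regular. With a non-regular operand the result can come out regular or non-regular depending on the specific languages, so one has to work out L₁ − L₂ for this particular pair, as above.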